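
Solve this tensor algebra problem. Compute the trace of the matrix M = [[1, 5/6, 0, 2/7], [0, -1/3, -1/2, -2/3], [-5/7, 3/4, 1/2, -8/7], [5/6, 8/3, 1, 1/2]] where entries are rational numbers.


The trace is the sum of diagonal entries.
Diagonal: M[1,1] = 1, M[2,2] = -1/3, M[3,3] = 1/2, M[4,4] = 1/2
Tr(M) = 1 + -1/3 + 1/2 + 1/2
Computing step by step:
After adding M[1,1]: 1
After adding M[2,2]: 2/3
After adding M[3,3]: 7/6
After adding M[4,4]: 5/3
Tr(M) = 5/3

5/3


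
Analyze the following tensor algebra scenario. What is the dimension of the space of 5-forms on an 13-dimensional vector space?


The dimension of the space of p-forms on an n-dimensional space is C(n, p).
n = 13, p = 5
C(13, 5) = 13! / (5! * 8!) = 1287

1287


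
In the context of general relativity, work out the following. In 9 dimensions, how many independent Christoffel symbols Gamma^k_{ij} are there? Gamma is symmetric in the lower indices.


Christoffel symbols Gamma^k_{ij} are symmetric in i,j, so there are d * d(d+1)/2 independent symbols.
d = 9
d(d+1)/2 = 9 * 10 / 2 = 45
Total = 9 * 45 = 405

405


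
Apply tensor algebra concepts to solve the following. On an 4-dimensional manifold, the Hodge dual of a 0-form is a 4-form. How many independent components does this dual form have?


The Hodge dual of a p-form on an n-dimensional manifold is an (n-p)-form.
n = 4, p = 0, so dual degree = 4 - 0 = 4
The number of components is C(n, n-p) = C(4, 4) = 1

1


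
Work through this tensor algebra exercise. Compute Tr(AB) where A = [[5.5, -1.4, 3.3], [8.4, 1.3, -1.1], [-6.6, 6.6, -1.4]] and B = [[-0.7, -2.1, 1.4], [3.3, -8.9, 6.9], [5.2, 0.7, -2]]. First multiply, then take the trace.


Tr(AB) = sum_i (AB)_{ii} where (AB)_{ii} = sum_k A_{ik} B_{ki}.
(AB)_{11} = 5.5*-0.7 + -1.4*3.3 + 3.3*5.2 = 8.69
(AB)_{22} = 8.4*-2.1 + 1.3*-8.9 + -1.1*0.7 = -29.98
(AB)_{33} = -6.6*1.4 + 6.6*6.9 + -1.4*-2 = 39.1
Tr(AB) = 8.69 + -29.98 + 39.1 = 17.81

17.81


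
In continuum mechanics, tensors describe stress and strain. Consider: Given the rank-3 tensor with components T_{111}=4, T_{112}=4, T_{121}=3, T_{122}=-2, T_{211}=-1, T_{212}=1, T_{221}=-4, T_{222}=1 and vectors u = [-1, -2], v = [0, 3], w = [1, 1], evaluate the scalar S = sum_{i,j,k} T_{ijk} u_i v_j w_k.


S = sum over i,j,k of T_{ijk} u_i v_j w_k. Expanding all 8 terms:
T_{111}*u_1*v_1*w_1 = 4*-1*0*1 = 0  (running total: 0)
T_{112}*u_1*v_1*w_2 = 4*-1*0*1 = 0  (running total: 0)
T_{121}*u_1*v_2*w_1 = 3*-1*3*1 = -9  (running total: -9)
T_{122}*u_1*v_2*w_2 = -2*-1*3*1 = 6  (running total: -3)
T_{211}*u_2*v_1*w_1 = -1*-2*0*1 = 0  (running total: -3)
T_{212}*u_2*v_1*w_2 = 1*-2*0*1 = 0  (running total: -3)
T_{221}*u_2*v_2*w_1 = -4*-2*3*1 = 24  (running total: 21)
T_{222}*u_2*v_2*w_2 = 1*-2*3*1 = -6  (running total: 15)
S = 15

15


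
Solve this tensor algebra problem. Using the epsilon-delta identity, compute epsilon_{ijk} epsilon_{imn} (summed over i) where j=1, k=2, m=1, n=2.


Using the identity: epsilon_{ijk} epsilon_{imn} = delta_{jm} delta_{kn} - delta_{jn} delta_{km}.
delta_{11} = 1
delta_{22} = 1
delta_{12} = 0
delta_{21} = 0
Result = 1 * 1 - 0 * 0 = 1 - 0 = 1

1


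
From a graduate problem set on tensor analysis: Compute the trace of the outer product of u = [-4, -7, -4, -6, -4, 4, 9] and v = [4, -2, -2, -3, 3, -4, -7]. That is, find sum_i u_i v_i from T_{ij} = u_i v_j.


The outer product gives T_{ij} = u_i v_j.
The trace (contraction) is Tr(T) = sum_i T_{ii} = sum_i u_i v_i.
Diagonal entries:
T_{11} = u_1 * v_1 = -4 * 4 = -16
T_{22} = u_2 * v_2 = -7 * -2 = 14
T_{33} = u_3 * v_3 = -4 * -2 = 8
T_{44} = u_4 * v_4 = -6 * -3 = 18
T_{55} = u_5 * v_5 = -4 * 3 = -12
T_{66} = u_6 * v_6 = 4 * -4 = -16
T_{77} = u_7 * v_7 = 9 * -7 = -63
Tr(T) = -16 + 14 + 8 + 18 + -12 + -16 + -63 = -67

-67


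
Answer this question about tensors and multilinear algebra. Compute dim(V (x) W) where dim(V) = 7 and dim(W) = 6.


The dimension of a tensor product is the product of dimensions.
dim(V) = 7, dim(W) = 6
dim(V (x) W) = 7 * 6 = 42

42


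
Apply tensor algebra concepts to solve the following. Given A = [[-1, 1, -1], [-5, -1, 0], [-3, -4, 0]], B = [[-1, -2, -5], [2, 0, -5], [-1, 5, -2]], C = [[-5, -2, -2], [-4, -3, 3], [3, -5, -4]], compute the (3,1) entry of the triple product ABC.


(ABC)_{31} = sum_m (AB)_{3m} C_{m1}. First compute row 3 of AB.
(AB)_{31} = -3*-1 + -4*2 + 0*-1 = -5
(AB)_{32} = -3*-2 + -4*0 + 0*5 = 6
(AB)_{33} = -3*-5 + -4*-5 + 0*-2 = 35
Now contract with column 1 of C:
(AB)_{31} * C_{11} = -5 * -5 = 25
(AB)_{32} * C_{21} = 6 * -4 = -24
(AB)_{33} * C_{31} = 35 * 3 = 105
(ABC)_{31} = 25 + -24 + 105 = 106

106


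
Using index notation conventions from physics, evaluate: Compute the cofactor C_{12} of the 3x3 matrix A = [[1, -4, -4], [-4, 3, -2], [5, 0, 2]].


To find cofactor C_{12}, delete row 1 and column 2.
The resulting 2x2 submatrix is: [[-4, -2], [5, 2]]
Minor M_{12} = -4*2 - -2*5
  = -8 - -10 = 2
Sign = (-1)^(1+2) = (-1)^3 = -1
Cofactor C_{12} = -1 * 2 = -2

-2


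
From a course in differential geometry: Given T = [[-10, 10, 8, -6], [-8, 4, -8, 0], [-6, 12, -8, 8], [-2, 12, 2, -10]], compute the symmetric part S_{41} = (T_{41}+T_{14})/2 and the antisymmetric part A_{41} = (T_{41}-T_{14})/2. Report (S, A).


T_{41} = -2
T_{14} = -6
S_{41} = (-2 + -6)/2 = -8/2 = -4
A_{41} = (-2 - -6)/2 = 4/2 = 2
Check: S + A = -4 + 2 = -2 = T_{41}.

(-4, 2)


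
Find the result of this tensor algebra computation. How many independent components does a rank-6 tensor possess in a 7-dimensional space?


The number of components of a rank-r tensor in d dimensions is d^r.
Here d = 7 and r = 6.
7^6 = 117649

117649


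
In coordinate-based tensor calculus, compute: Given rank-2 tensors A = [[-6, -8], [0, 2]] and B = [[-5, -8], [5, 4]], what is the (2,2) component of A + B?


Tensor addition is component-wise: (A + B)_{ij} = A_{ij} + B_{ij}.
A_{22} = 2
B_{22} = 4
(A + B)_{22} = 2 + 4 = 6

6


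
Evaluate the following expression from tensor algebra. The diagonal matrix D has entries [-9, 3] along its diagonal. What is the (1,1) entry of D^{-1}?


For a diagonal matrix, the inverse has entries (D^{-1})_{ii} = 1/d_{ii}.
The diagonal entries are: d_{11} = -9, d_{22} = 3
We need (D^{-1})_{11} = 1/d_{11} = 1/-9 = -1/9

-1/9


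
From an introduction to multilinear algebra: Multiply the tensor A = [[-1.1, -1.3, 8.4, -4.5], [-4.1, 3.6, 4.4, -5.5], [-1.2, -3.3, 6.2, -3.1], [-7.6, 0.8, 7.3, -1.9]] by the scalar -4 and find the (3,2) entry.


Scalar multiplication: (cA)_{ij} = c * A_{ij}.
c = -4
A_{32} = -3.3
(cA)_{32} = -4 * -3.3 = 13.2

13.2


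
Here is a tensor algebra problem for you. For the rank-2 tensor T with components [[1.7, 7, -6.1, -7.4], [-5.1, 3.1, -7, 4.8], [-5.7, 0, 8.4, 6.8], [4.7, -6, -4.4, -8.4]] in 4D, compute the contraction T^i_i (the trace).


The contraction (trace) of a rank-2 tensor is the sum of its diagonal elements.
Diagonal entries: A[1,1] = 1.7, A[2,2] = 3.1, A[3,3] = 8.4, A[4,4] = -8.4
Tr(A) = 1.7 + 3.1 + 8.4 + -8.4 = 4.8

4.8


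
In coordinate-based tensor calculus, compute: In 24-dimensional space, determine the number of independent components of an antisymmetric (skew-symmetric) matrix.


An antisymmetric rank-2 tensor satisfies A_{ij} = -A_{ji}, so diagonal entries are zero.
The independent components are the upper-triangular entries: C(n, 2) = n(n-1)/2.
n = 24
C(24, 2) = 24 * 23 / 2 = 552 / 2 = 276

276


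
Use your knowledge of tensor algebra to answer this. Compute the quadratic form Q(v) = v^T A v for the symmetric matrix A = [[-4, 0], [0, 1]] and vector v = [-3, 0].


First compute Av:
(Av)_1 = -4*-3 + 0*0 = 12
(Av)_2 = 0*-3 + 1*0 = 0
Av = [12, 0]
Then v^T (Av) = -3*12 + 0*0
= -36 + 0 = -36

-36


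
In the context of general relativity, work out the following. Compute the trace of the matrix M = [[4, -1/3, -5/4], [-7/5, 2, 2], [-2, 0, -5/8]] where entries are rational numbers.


The trace is the sum of diagonal entries.
Diagonal: M[1,1] = 4, M[2,2] = 2, M[3,3] = -5/8
Tr(M) = 4 + 2 + -5/8
Computing step by step:
After adding M[1,1]: 4
After adding M[2,2]: 6
After adding M[3,3]: 43/8
Tr(M) = 43/8

43/8


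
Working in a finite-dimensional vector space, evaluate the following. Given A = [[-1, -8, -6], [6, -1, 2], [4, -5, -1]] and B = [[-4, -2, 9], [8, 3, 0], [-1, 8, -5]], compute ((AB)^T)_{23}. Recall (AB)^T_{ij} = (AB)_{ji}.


(AB)^T_{ij} = (AB)_{ji} = sum_k A_{jk} B_{ki}.
For i=2, j=3 we need (AB)_{32}:
A_{31} * B_{12} = 4 * -2 = -8
A_{32} * B_{22} = -5 * 3 = -15
A_{33} * B_{32} = -1 * 8 = -8
Sum = -8 + -15 + -8 = -31

-31


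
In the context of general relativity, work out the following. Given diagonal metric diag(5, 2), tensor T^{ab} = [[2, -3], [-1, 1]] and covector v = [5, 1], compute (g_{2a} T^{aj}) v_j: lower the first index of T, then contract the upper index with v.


Step 1: lower the first index. For a diagonal metric, g_{ia} T^{aj} = g_{ii} T^{ij} (no sum on i).
g_{22} = 2
S_2{}^1 = 2 * T^{21} = 2 * -1 = -2
S_2{}^2 = 2 * T^{22} = 2 * 1 = 2
Step 2: contract S_2{}^j with v_j.
S_2{}^1 * v_1 = -2 * 5 = -10
S_2{}^2 * v_2 = 2 * 1 = 2
Result = -10 + 2 = -8

-8


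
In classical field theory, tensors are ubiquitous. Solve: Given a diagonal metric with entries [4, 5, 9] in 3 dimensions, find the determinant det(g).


For a diagonal metric, the determinant is the product of diagonal entries.
Diagonal entries: 4, 5, 9
det(g) = 4 * 5 * 9 = 180

180


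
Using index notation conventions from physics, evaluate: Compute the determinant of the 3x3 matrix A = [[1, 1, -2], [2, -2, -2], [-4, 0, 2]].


Expanding along the first row, det(A) = a11*M_11 - a12*M_12 + a13*M_13, where M_1j is the (1,j) minor.
Minor M_11 = -2*2 - -2*0 = -4
Minor M_12 = 2*2 - -2*-4 = -4
Minor M_13 = 2*0 - -2*-4 = -8
det = 1*(-4) - 1*(-4) + -2*(-8)
    = -4 - -4 + 16
    = 16

16


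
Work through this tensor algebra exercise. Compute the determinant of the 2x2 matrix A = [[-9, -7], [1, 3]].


For a 2x2 matrix [[a, b], [c, d]], det = a*d - b*c.
a = -9, b = -7, c = 1, d = 3
a*d = -9 * 3 = -27
b*c = -7 * 1 = -7
det = -27 - -7 = -20

-20


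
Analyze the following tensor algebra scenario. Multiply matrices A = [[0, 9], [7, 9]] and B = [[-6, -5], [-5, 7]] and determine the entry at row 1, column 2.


(AB)_{ij} = sum_k A_{ik} B_{kj}.
For i=1, j=2:
A_{11} * B_{12} = 0 * -5 = 0
A_{12} * B_{22} = 9 * 7 = 63
Sum = 0 + 63 = 63

63


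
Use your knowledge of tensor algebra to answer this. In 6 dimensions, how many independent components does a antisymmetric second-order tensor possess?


A antisymmetric rank-2 tensor in d dimensions has d(d-1)/2 independent components.
d = 6
d(d-1)/2 = 6 * 5 / 2 = 30 / 2 = 15

15


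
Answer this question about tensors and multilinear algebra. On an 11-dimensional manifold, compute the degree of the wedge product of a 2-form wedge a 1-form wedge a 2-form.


The degree of a wedge product is the sum of the degrees of the individual forms.
Degrees: 2, 1, 2
Total degree = 2 + 1 + 2 = 5

5


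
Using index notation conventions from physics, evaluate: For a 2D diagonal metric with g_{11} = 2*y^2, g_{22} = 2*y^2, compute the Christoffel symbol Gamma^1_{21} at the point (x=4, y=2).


For a diagonal metric, Gamma^k_{ij} = (1/2) g^{kk} (dg_{ik}/dx_j + dg_{jk}/dx_i - dg_{ij}/dx_k).
The metric is diagonal, so g_{ab} = 0 for a != b.
At the given point: g_{11} = 8, g_{22} = 8
g^{11} = 1/8
dg_{21}/dx_1 = 0 (off-diagonal)
dg_{11}/dx_2 = dg_{11}/dx_2 = 8
dg_{21}/dx_1 = 0 (off-diagonal)
Numerator = 0 + 8 - 0 = 8
Gamma^1_{21} = 8 / (2 * 8) = 1/2

1/2


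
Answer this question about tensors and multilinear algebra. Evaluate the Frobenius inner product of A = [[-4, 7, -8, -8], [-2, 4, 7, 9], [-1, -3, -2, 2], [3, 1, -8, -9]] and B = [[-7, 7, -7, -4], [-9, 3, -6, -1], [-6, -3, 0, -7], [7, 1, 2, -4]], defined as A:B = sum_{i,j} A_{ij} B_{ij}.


A:B = sum over all i,j of A_{ij} * B_{ij}.
Row 1: -4*-7=28, 7*7=49, -8*-7=56, -8*-4=32 => row sum = 165
Row 2: -2*-9=18, 4*3=12, 7*-6=-42, 9*-1=-9 => row sum = -21
Row 3: -1*-6=6, -3*-3=9, -2*0=0, 2*-7=-14 => row sum = 1
Row 4: 3*7=21, 1*1=1, -8*2=-16, -9*-4=36 => row sum = 42
Total = 165 + -21 + 1 + 42 = 187

187


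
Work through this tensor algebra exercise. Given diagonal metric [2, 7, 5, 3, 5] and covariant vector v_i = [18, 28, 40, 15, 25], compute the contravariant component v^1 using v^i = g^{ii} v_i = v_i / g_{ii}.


To raise an index with a diagonal metric: v^i = v_i / g_{ii}.
For index 1: v_1 = 18, g_{11} = 2
v^1 = 18 / 2 = 9

9


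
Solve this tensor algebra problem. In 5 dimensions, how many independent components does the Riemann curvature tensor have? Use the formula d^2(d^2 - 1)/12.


The Riemann tensor in d dimensions has d^2(d^2 - 1)/12 independent components.
d = 5, so d^2 = 25
d^2 - 1 = 24
d^2(d^2 - 1) = 25 * 24 = 600
Divide by 12: 600 / 12 = 50

50


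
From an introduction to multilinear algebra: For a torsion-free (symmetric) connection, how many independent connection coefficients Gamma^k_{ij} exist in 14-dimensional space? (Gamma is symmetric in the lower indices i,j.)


Christoffel symbols Gamma^k_{ij} are symmetric in i,j, so there are d * d(d+1)/2 independent symbols.
d = 14
d(d+1)/2 = 14 * 15 / 2 = 105
Total = 14 * 105 = 1470

1470


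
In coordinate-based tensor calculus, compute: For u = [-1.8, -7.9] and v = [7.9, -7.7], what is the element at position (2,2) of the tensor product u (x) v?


The outer product entry T_{ij} = u_i * v_j.
We need i=2, j=2.
u_2 = -7.9, v_2 = -7.7
T_{2,2} = -7.9 * -7.7 = 60.83

60.83


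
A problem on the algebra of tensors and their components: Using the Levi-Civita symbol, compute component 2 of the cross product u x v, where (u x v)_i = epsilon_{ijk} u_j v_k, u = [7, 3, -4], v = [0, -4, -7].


(u x v)_2 = sum_{j,k} epsilon_{2jk} u_j v_k. Only permutations of (1,2,3) contribute; the two non-zero terms are:
eps_{213} u_1 v_3 = -1 * 7 * -7 = 49
eps_{231} u_3 v_1 = 1 * -4 * 0 = 0
(u x v)_2 = 49

49


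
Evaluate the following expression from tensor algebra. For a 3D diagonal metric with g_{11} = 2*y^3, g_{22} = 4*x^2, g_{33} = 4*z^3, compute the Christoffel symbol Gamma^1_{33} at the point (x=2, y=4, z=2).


For a diagonal metric, Gamma^k_{ij} = (1/2) g^{kk} (dg_{ik}/dx_j + dg_{jk}/dx_i - dg_{ij}/dx_k).
The metric is diagonal, so g_{ab} = 0 for a != b.
At the given point: g_{11} = 128, g_{22} = 16, g_{33} = 32
g^{11} = 1/128
dg_{31}/dx_3 = 0 (off-diagonal)
dg_{31}/dx_3 = 0 (off-diagonal)
dg_{33}/dx_1 = dg_{33}/dx_1 = 0
Numerator = 0 + 0 - 0 = 0
Gamma^1_{33} = 0 / (2 * 128) = 0

0


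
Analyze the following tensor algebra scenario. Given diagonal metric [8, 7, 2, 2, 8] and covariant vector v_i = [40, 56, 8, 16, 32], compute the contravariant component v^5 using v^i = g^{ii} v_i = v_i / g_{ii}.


To raise an index with a diagonal metric: v^i = v_i / g_{ii}.
For index 5: v_5 = 32, g_{55} = 8
v^5 = 32 / 8 = 4

4


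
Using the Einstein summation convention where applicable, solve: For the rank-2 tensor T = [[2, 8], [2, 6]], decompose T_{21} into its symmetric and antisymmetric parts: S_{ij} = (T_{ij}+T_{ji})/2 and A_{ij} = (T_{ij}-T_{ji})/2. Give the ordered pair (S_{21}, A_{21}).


T_{21} = 2
T_{12} = 8
S_{21} = (2 + 8)/2 = 10/2 = 5
A_{21} = (2 - 8)/2 = -6/2 = -3
Check: S + A = 5 + -3 = 2 = T_{21}.

(5, -3)


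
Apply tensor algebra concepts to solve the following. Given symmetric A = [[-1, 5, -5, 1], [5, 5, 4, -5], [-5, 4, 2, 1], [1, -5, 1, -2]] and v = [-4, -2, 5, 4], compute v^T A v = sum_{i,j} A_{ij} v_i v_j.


First compute Av:
(Av)_1 = -1*-4 + 5*-2 + -5*5 + 1*4 = -27
(Av)_2 = 5*-4 + 5*-2 + 4*5 + -5*4 = -30
(Av)_3 = -5*-4 + 4*-2 + 2*5 + 1*4 = 26
(Av)_4 = 1*-4 + -5*-2 + 1*5 + -2*4 = 3
Av = [-27, -30, 26, 3]
Then v^T (Av) = -4*-27 + -2*-30 + 5*26 + 4*3
= 108 + 60 + 130 + 12 = 310

310


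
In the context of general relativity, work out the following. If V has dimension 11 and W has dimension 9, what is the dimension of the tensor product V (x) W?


The dimension of a tensor product is the product of dimensions.
dim(V) = 11, dim(W) = 9
dim(V (x) W) = 11 * 9 = 99

99


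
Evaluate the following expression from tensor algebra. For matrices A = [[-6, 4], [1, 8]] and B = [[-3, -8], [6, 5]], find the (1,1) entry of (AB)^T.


(AB)^T_{ij} = (AB)_{ji} = sum_k A_{jk} B_{ki}.
For i=1, j=1 we need (AB)_{11}:
A_{11} * B_{11} = -6 * -3 = 18
A_{12} * B_{21} = 4 * 6 = 24
Sum = 18 + 24 = 42

42


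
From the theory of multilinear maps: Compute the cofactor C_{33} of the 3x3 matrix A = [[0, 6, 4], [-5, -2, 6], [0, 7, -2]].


To find cofactor C_{33}, delete row 3 and column 3.
The resulting 2x2 submatrix is: [[0, 6], [-5, -2]]
Minor M_{33} = 0*-2 - 6*-5
  = 0 - -30 = 30
Sign = (-1)^(3+3) = (-1)^6 = 1
Cofactor C_{33} = 1 * 30 = 30

30


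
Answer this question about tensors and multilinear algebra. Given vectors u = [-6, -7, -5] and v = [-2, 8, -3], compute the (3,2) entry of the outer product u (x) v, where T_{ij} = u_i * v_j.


The outer product entry T_{ij} = u_i * v_j.
We need i=3, j=2.
u_3 = -5, v_2 = 8
T_{3,2} = -5 * 8 = -40

-40


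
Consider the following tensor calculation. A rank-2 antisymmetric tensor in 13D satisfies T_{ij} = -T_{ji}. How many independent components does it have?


An antisymmetric rank-2 tensor satisfies A_{ij} = -A_{ji}, so diagonal entries are zero.
The independent components are the upper-triangular entries: C(n, 2) = n(n-1)/2.
n = 13
C(13, 2) = 13 * 12 / 2 = 156 / 2 = 78

78


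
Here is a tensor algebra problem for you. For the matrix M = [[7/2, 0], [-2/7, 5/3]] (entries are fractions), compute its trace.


The trace is the sum of diagonal entries.
Diagonal: M[1,1] = 7/2, M[2,2] = 5/3
Tr(M) = 7/2 + 5/3
Computing step by step:
After adding M[1,1]: 7/2
After adding M[2,2]: 31/6
Tr(M) = 31/6

31/6


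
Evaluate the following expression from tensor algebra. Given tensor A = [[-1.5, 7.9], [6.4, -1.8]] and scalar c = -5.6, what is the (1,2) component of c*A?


Scalar multiplication: (cA)_{ij} = c * A_{ij}.
c = -5.6
A_{12} = 7.9
(cA)_{12} = -5.6 * 7.9 = -44.24

-44.24


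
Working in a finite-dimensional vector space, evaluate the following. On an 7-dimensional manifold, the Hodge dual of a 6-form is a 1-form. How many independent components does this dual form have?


The Hodge dual of a p-form on an n-dimensional manifold is an (n-p)-form.
n = 7, p = 6, so dual degree = 7 - 6 = 1
The number of components is C(n, n-p) = C(7, 1) = 7

7


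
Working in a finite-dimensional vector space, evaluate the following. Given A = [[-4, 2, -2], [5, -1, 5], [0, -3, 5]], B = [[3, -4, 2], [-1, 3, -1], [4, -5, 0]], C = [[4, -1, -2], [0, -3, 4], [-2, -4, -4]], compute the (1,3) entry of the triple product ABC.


(ABC)_{13} = sum_m (AB)_{1m} C_{m3}. First compute row 1 of AB.
(AB)_{11} = -4*3 + 2*-1 + -2*4 = -22
(AB)_{12} = -4*-4 + 2*3 + -2*-5 = 32
(AB)_{13} = -4*2 + 2*-1 + -2*0 = -10
Now contract with column 3 of C:
(AB)_{11} * C_{13} = -22 * -2 = 44
(AB)_{12} * C_{23} = 32 * 4 = 128
(AB)_{13} * C_{33} = -10 * -4 = 40
(ABC)_{13} = 44 + 128 + 40 = 212

212


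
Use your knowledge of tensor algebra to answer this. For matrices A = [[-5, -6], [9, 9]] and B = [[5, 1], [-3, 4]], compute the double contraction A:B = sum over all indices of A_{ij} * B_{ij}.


A:B = sum over all i,j of A_{ij} * B_{ij}.
Row 1: -5*5=-25, -6*1=-6 => row sum = -31
Row 2: 9*-3=-27, 9*4=36 => row sum = 9
Total = -31 + 9 = -22

-22


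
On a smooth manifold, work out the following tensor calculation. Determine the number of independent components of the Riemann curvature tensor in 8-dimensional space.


The Riemann tensor in d dimensions has d^2(d^2 - 1)/12 independent components.
d = 8, so d^2 = 64
d^2 - 1 = 63
d^2(d^2 - 1) = 64 * 63 = 4032
Divide by 12: 4032 / 12 = 336

336


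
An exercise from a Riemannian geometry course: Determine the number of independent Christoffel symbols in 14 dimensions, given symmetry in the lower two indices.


Christoffel symbols Gamma^k_{ij} are symmetric in i,j, so there are d * d(d+1)/2 independent symbols.
d = 14
d(d+1)/2 = 14 * 15 / 2 = 105
Total = 14 * 105 = 1470

1470


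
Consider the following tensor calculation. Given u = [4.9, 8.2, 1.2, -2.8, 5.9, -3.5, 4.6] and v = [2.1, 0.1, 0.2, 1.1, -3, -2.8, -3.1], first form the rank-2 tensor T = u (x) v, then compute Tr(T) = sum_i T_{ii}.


The outer product gives T_{ij} = u_i v_j.
The trace (contraction) is Tr(T) = sum_i T_{ii} = sum_i u_i v_i.
Diagonal entries:
T_{11} = u_1 * v_1 = 4.9 * 2.1 = 10.29
T_{22} = u_2 * v_2 = 8.2 * 0.1 = 0.82
T_{33} = u_3 * v_3 = 1.2 * 0.2 = 0.24
T_{44} = u_4 * v_4 = -2.8 * 1.1 = -3.08
T_{55} = u_5 * v_5 = 5.9 * -3 = -17.7
T_{66} = u_6 * v_6 = -3.5 * -2.8 = 9.8
T_{77} = u_7 * v_7 = 4.6 * -3.1 = -14.26
Tr(T) = 10.29 + 0.82 + 0.24 + -3.08 + -17.7 + 9.8 + -14.26 = -13.89

-13.89


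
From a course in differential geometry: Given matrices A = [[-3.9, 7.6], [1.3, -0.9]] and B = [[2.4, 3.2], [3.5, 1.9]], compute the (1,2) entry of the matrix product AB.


(AB)_{ij} = sum_k A_{ik} B_{kj}.
For i=1, j=2:
A_{11} * B_{12} = -3.9 * 3.2 = -12.48
A_{12} * B_{22} = 7.6 * 1.9 = 14.44
Sum = -12.48 + 14.44 = 1.96

1.96


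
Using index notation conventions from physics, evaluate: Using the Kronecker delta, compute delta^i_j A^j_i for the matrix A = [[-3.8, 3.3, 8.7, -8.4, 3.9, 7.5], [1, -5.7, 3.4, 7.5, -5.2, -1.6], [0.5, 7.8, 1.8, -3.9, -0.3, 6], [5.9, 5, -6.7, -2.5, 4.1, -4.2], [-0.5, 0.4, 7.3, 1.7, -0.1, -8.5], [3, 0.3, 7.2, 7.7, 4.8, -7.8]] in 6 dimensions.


The contraction (trace) of a rank-2 tensor is the sum of its diagonal elements.
Diagonal entries: A[1,1] = -3.8, A[2,2] = -5.7, A[3,3] = 1.8, A[4,4] = -2.5, A[5,5] = -0.1, A[6,6] = -7.8
Tr(A) = -3.8 + -5.7 + 1.8 + -2.5 + -0.1 + -7.8 = -18.1

-18.1


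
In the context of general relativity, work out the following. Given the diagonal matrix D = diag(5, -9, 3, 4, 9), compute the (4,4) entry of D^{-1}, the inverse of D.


For a diagonal matrix, the inverse has entries (D^{-1})_{ii} = 1/d_{ii}.
The diagonal entries are: d_{11} = 5, d_{22} = -9, d_{33} = 3, d_{44} = 4, d_{55} = 9
We need (D^{-1})_{44} = 1/d_{44} = 1/4 = 1/4

1/4


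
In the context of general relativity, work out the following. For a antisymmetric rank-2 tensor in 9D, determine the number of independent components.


A antisymmetric rank-2 tensor in d dimensions has d(d-1)/2 independent components.
d = 9
d(d-1)/2 = 9 * 8 / 2 = 72 / 2 = 36

36


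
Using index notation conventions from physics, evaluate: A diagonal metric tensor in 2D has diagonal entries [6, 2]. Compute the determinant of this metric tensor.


For a diagonal metric, the determinant is the product of diagonal entries.
Diagonal entries: 6, 2
det(g) = 6 * 2 = 12

12


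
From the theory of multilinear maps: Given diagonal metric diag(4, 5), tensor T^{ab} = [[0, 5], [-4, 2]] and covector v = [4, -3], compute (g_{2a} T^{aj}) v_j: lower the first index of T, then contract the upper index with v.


Step 1: lower the first index. For a diagonal metric, g_{ia} T^{aj} = g_{ii} T^{ij} (no sum on i).
g_{22} = 5
S_2{}^1 = 5 * T^{21} = 5 * -4 = -20
S_2{}^2 = 5 * T^{22} = 5 * 2 = 10
Step 2: contract S_2{}^j with v_j.
S_2{}^1 * v_1 = -20 * 4 = -80
S_2{}^2 * v_2 = 10 * -3 = -30
Result = -80 + -30 = -110

-110


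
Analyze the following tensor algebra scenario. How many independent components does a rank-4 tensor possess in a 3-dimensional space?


The number of components of a rank-r tensor in d dimensions is d^r.
Here d = 3 and r = 4.
3^4 = 81

81


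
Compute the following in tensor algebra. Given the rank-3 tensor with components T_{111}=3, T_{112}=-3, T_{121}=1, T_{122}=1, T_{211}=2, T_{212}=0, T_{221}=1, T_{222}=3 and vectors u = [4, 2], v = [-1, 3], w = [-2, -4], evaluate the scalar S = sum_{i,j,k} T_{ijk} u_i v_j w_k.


S = sum over i,j,k of T_{ijk} u_i v_j w_k. Expanding all 8 terms:
T_{111}*u_1*v_1*w_1 = 3*4*-1*-2 = 24  (running total: 24)
T_{112}*u_1*v_1*w_2 = -3*4*-1*-4 = -48  (running total: -24)
T_{121}*u_1*v_2*w_1 = 1*4*3*-2 = -24  (running total: -48)
T_{122}*u_1*v_2*w_2 = 1*4*3*-4 = -48  (running total: -96)
T_{211}*u_2*v_1*w_1 = 2*2*-1*-2 = 8  (running total: -88)
T_{212}*u_2*v_1*w_2 = 0*2*-1*-4 = 0  (running total: -88)
T_{221}*u_2*v_2*w_1 = 1*2*3*-2 = -12  (running total: -100)
T_{222}*u_2*v_2*w_2 = 3*2*3*-4 = -72  (running total: -172)
S = -172

-172


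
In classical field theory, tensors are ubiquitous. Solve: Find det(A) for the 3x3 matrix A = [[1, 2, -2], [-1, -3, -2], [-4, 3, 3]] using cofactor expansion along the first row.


Expanding along the first row, det(A) = a11*M_11 - a12*M_12 + a13*M_13, where M_1j is the (1,j) minor.
Minor M_11 = -3*3 - -2*3 = -3
Minor M_12 = -1*3 - -2*-4 = -11
Minor M_13 = -1*3 - -3*-4 = -15
det = 1*(-3) - 2*(-11) + -2*(-15)
    = -3 - -22 + 30
    = 49

49


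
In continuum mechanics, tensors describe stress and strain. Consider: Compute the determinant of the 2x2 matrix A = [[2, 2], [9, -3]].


For a 2x2 matrix [[a, b], [c, d]], det = a*d - b*c.
a = 2, b = 2, c = 9, d = -3
a*d = 2 * -3 = -6
b*c = 2 * 9 = 18
det = -6 - 18 = -24

-24


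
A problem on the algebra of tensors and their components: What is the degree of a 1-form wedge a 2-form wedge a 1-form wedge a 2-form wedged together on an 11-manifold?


The degree of a wedge product is the sum of the degrees of the individual forms.
Degrees: 1, 2, 1, 2
Total degree = 1 + 2 + 1 + 2 = 6

6


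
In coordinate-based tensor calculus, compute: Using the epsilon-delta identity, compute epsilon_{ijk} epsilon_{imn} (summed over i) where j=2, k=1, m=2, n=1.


Using the identity: epsilon_{ijk} epsilon_{imn} = delta_{jm} delta_{kn} - delta_{jn} delta_{km}.
delta_{22} = 1
delta_{11} = 1
delta_{21} = 0
delta_{12} = 0
Result = 1 * 1 - 0 * 0 = 1 - 0 = 1

1


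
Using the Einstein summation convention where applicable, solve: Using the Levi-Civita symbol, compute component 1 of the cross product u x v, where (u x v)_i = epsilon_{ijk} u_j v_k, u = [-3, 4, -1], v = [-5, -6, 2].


(u x v)_1 = sum_{j,k} epsilon_{1jk} u_j v_k. Only permutations of (1,2,3) contribute; the two non-zero terms are:
eps_{123} u_2 v_3 = 1 * 4 * 2 = 8
eps_{132} u_3 v_2 = -1 * -1 * -6 = -6
(u x v)_1 = 2

2


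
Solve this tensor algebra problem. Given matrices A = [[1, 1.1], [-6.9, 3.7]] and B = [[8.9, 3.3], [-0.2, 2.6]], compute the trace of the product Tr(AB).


Tr(AB) = sum_i (AB)_{ii} where (AB)_{ii} = sum_k A_{ik} B_{ki}.
(AB)_{11} = 1*8.9 + 1.1*-0.2 = 8.68
(AB)_{22} = -6.9*3.3 + 3.7*2.6 = -13.15
Tr(AB) = 8.68 + -13.15 = -4.47

-4.47


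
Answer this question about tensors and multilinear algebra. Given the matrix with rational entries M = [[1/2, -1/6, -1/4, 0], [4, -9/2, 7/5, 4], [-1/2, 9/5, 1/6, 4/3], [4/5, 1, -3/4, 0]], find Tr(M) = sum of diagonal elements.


The trace is the sum of diagonal entries.
Diagonal: M[1,1] = 1/2, M[2,2] = -9/2, M[3,3] = 1/6, M[4,4] = 0
Tr(M) = 1/2 + -9/2 + 1/6 + 0
Computing step by step:
After adding M[1,1]: 1/2
After adding M[2,2]: -4
After adding M[3,3]: -23/6
After adding M[4,4]: -23/6
Tr(M) = -23/6

-23/6


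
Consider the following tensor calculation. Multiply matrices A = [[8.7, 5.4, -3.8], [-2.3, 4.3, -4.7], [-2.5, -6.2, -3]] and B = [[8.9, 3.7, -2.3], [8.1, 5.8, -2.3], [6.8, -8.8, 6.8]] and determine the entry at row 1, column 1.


(AB)_{ij} = sum_k A_{ik} B_{kj}.
For i=1, j=1:
A_{11} * B_{11} = 8.7 * 8.9 = 77.43
A_{12} * B_{21} = 5.4 * 8.1 = 43.74
A_{13} * B_{31} = -3.8 * 6.8 = -25.84
Sum = 77.43 + 43.74 + -25.84 = 95.33

95.33


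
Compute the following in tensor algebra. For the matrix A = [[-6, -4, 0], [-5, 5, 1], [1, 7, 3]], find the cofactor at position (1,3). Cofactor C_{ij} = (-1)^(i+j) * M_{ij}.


To find cofactor C_{13}, delete row 1 and column 3.
The resulting 2x2 submatrix is: [[-5, 5], [1, 7]]
Minor M_{13} = -5*7 - 5*1
  = -35 - 5 = -40
Sign = (-1)^(1+3) = (-1)^4 = 1
Cofactor C_{13} = 1 * -40 = -40

-40


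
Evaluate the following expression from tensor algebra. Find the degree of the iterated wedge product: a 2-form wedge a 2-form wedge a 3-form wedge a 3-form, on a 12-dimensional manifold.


The degree of a wedge product is the sum of the degrees of the individual forms.
Degrees: 2, 2, 3, 3
Total degree = 2 + 2 + 3 + 3 = 10

10


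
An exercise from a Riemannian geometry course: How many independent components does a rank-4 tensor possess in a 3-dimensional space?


The number of components of a rank-r tensor in d dimensions is d^r.
Here d = 3 and r = 4.
3^4 = 81

81


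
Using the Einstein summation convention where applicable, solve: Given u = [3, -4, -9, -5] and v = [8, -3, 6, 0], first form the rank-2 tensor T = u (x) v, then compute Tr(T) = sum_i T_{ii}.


The outer product gives T_{ij} = u_i v_j.
The trace (contraction) is Tr(T) = sum_i T_{ii} = sum_i u_i v_i.
Diagonal entries:
T_{11} = u_1 * v_1 = 3 * 8 = 24
T_{22} = u_2 * v_2 = -4 * -3 = 12
T_{33} = u_3 * v_3 = -9 * 6 = -54
T_{44} = u_4 * v_4 = -5 * 0 = 0
Tr(T) = 24 + 12 + -54 + 0 = -18

-18


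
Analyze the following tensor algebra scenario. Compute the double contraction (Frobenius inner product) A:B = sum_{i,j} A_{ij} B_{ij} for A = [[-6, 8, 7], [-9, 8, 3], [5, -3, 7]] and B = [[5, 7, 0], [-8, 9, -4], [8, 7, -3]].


A:B = sum over all i,j of A_{ij} * B_{ij}.
Row 1: -6*5=-30, 8*7=56, 7*0=0 => row sum = 26
Row 2: -9*-8=72, 8*9=72, 3*-4=-12 => row sum = 132
Row 3: 5*8=40, -3*7=-21, 7*-3=-21 => row sum = -2
Total = 26 + 132 + -2 = 156

156


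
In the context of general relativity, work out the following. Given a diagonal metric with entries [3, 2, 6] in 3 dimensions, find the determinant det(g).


For a diagonal metric, the determinant is the product of diagonal entries.
Diagonal entries: 3, 2, 6
det(g) = 3 * 2 * 6 = 36

36


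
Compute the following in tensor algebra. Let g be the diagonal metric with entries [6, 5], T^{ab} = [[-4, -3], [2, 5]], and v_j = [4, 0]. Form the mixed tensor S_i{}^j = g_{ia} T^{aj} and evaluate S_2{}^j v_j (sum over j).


Step 1: lower the first index. For a diagonal metric, g_{ia} T^{aj} = g_{ii} T^{ij} (no sum on i).
g_{22} = 5
S_2{}^1 = 5 * T^{21} = 5 * 2 = 10
S_2{}^2 = 5 * T^{22} = 5 * 5 = 25
Step 2: contract S_2{}^j with v_j.
S_2{}^1 * v_1 = 10 * 4 = 40
S_2{}^2 * v_2 = 25 * 0 = 0
Result = 40 + 0 = 40

40


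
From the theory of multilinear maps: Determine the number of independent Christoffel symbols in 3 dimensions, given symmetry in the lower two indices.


Christoffel symbols Gamma^k_{ij} are symmetric in i,j, so there are d * d(d+1)/2 independent symbols.
d = 3
d(d+1)/2 = 3 * 4 / 2 = 6
Total = 3 * 6 = 18

18


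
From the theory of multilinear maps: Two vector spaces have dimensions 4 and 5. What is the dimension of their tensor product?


The dimension of a tensor product is the product of dimensions.
dim(V) = 4, dim(W) = 5
dim(V (x) W) = 4 * 5 = 20

20


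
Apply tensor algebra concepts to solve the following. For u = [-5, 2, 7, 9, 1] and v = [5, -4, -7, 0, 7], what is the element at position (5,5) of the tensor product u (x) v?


The outer product entry T_{ij} = u_i * v_j.
We need i=5, j=5.
u_5 = 1, v_5 = 7
T_{5,5} = 1 * 7 = 7

7


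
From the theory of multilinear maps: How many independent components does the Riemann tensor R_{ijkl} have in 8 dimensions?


The Riemann tensor in d dimensions has d^2(d^2 - 1)/12 independent components.
d = 8, so d^2 = 64
d^2 - 1 = 63
d^2(d^2 - 1) = 64 * 63 = 4032
Divide by 12: 4032 / 12 = 336

336


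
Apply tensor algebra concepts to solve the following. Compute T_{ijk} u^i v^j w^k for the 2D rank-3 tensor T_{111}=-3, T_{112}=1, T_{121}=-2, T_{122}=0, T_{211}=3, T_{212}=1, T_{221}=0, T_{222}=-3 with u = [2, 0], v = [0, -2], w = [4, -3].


S = sum over i,j,k of T_{ijk} u_i v_j w_k. Expanding all 8 terms:
T_{111}*u_1*v_1*w_1 = -3*2*0*4 = 0  (running total: 0)
T_{112}*u_1*v_1*w_2 = 1*2*0*-3 = 0  (running total: 0)
T_{121}*u_1*v_2*w_1 = -2*2*-2*4 = 32  (running total: 32)
T_{122}*u_1*v_2*w_2 = 0*2*-2*-3 = 0  (running total: 32)
T_{211}*u_2*v_1*w_1 = 3*0*0*4 = 0  (running total: 32)
T_{212}*u_2*v_1*w_2 = 1*0*0*-3 = 0  (running total: 32)
T_{221}*u_2*v_2*w_1 = 0*0*-2*4 = 0  (running total: 32)
T_{222}*u_2*v_2*w_2 = -3*0*-2*-3 = 0  (running total: 32)
S = 32

32


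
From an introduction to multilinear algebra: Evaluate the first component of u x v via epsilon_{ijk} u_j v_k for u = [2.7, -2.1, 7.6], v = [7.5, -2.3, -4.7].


(u x v)_1 = sum_{j,k} epsilon_{1jk} u_j v_k. Only permutations of (1,2,3) contribute; the two non-zero terms are:
eps_{123} u_2 v_3 = 1 * -2.1 * -4.7 = 9.87
eps_{132} u_3 v_2 = -1 * 7.6 * -2.3 = 17.48
(u x v)_1 = 27.35

27.35


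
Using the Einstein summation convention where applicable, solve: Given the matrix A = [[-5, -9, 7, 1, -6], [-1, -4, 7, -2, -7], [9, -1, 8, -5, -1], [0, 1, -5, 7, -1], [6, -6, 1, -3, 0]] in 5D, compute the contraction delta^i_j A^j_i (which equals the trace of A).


The contraction (trace) of a rank-2 tensor is the sum of its diagonal elements.
Diagonal entries: A[1,1] = -5, A[2,2] = -4, A[3,3] = 8, A[4,4] = 7, A[5,5] = 0
Tr(A) = -5 + -4 + 8 + 7 + 0 = 6

6


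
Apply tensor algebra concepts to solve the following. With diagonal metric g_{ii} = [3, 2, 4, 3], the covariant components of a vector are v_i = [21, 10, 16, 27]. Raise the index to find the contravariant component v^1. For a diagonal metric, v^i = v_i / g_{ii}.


To raise an index with a diagonal metric: v^i = v_i / g_{ii}.
For index 1: v_1 = 21, g_{11} = 3
v^1 = 21 / 3 = 7

7


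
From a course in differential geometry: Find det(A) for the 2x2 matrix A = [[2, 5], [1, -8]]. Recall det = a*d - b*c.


For a 2x2 matrix [[a, b], [c, d]], det = a*d - b*c.
a = 2, b = 5, c = 1, d = -8
a*d = 2 * -8 = -16
b*c = 5 * 1 = 5
det = -16 - 5 = -21

-21


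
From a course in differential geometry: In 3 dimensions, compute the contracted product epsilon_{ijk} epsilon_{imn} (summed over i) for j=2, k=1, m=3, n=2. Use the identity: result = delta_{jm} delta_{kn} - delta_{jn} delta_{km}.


Using the identity: epsilon_{ijk} epsilon_{imn} = delta_{jm} delta_{kn} - delta_{jn} delta_{km}.
delta_{23} = 0
delta_{12} = 0
delta_{22} = 1
delta_{13} = 0
Result = 0 * 0 - 1 * 0 = 0 - 0 = 0

0


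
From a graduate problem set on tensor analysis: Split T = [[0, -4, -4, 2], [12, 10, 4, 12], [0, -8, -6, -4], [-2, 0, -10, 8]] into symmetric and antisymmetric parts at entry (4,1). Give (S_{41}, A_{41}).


T_{41} = -2
T_{14} = 2
S_{41} = (-2 + 2)/2 = 0/2 = 0
A_{41} = (-2 - 2)/2 = -4/2 = -2
Check: S + A = 0 + -2 = -2 = T_{41}.

(0, -2)


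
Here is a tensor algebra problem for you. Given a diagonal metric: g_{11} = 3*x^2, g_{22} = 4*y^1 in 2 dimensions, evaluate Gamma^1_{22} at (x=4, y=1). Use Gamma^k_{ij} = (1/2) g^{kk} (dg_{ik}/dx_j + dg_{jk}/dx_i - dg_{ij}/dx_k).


For a diagonal metric, Gamma^k_{ij} = (1/2) g^{kk} (dg_{ik}/dx_j + dg_{jk}/dx_i - dg_{ij}/dx_k).
The metric is diagonal, so g_{ab} = 0 for a != b.
At the given point: g_{11} = 48, g_{22} = 4
g^{11} = 1/48
dg_{21}/dx_2 = 0 (off-diagonal)
dg_{21}/dx_2 = 0 (off-diagonal)
dg_{22}/dx_1 = dg_{22}/dx_1 = 0
Numerator = 0 + 0 - 0 = 0
Gamma^1_{22} = 0 / (2 * 48) = 0

0


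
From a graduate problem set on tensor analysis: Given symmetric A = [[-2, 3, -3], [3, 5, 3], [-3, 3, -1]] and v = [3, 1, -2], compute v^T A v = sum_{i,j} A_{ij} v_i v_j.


First compute Av:
(Av)_1 = -2*3 + 3*1 + -3*-2 = 3
(Av)_2 = 3*3 + 5*1 + 3*-2 = 8
(Av)_3 = -3*3 + 3*1 + -1*-2 = -4
Av = [3, 8, -4]
Then v^T (Av) = 3*3 + 1*8 + -2*-4
= 9 + 8 + 8 = 25

25


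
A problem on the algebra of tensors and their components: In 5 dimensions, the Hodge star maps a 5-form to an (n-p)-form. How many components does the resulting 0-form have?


The Hodge dual of a p-form on an n-dimensional manifold is an (n-p)-form.
n = 5, p = 5, so dual degree = 5 - 5 = 0
The number of components is C(n, n-p) = C(5, 0) = 1

1


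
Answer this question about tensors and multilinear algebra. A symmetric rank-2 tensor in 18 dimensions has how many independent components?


A symmetric rank-2 tensor in d dimensions has d(d+1)/2 independent components.
d = 18
d(d+1)/2 = 18 * 19 / 2 = 342 / 2 = 171

171


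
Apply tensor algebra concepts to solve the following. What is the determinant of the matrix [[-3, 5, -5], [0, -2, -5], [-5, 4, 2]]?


Expanding along the first row, det(A) = a11*M_11 - a12*M_12 + a13*M_13, where M_1j is the (1,j) minor.
Minor M_11 = -2*2 - -5*4 = 16
Minor M_12 = 0*2 - -5*-5 = -25
Minor M_13 = 0*4 - -2*-5 = -10
det = -3*(16) - 5*(-25) + -5*(-10)
    = -48 - -125 + 50
    = 127

127


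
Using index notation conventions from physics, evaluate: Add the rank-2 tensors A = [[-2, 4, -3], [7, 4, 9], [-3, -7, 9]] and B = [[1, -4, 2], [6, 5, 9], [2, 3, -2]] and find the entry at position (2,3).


Tensor addition is component-wise: (A + B)_{ij} = A_{ij} + B_{ij}.
A_{23} = 9
B_{23} = 9
(A + B)_{23} = 9 + 9 = 18

18


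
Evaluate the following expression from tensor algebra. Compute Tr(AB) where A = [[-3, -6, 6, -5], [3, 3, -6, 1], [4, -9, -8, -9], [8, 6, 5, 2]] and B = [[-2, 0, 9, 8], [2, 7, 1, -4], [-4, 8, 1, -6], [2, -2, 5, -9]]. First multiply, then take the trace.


Tr(AB) = sum_i (AB)_{ii} where (AB)_{ii} = sum_k A_{ik} B_{ki}.
(AB)_{11} = -3*-2 + -6*2 + 6*-4 + -5*2 = -40
(AB)_{22} = 3*0 + 3*7 + -6*8 + 1*-2 = -29
(AB)_{33} = 4*9 + -9*1 + -8*1 + -9*5 = -26
(AB)_{44} = 8*8 + 6*-4 + 5*-6 + 2*-9 = -8
Tr(AB) = -40 + -29 + -26 + -8 = -103

-103


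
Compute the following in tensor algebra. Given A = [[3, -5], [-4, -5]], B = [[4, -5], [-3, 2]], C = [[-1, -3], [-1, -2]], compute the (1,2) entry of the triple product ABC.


(ABC)_{12} = sum_m (AB)_{1m} C_{m2}. First compute row 1 of AB.
(AB)_{11} = 3*4 + -5*-3 = 27
(AB)_{12} = 3*-5 + -5*2 = -25
Now contract with column 2 of C:
(AB)_{11} * C_{12} = 27 * -3 = -81
(AB)_{12} * C_{22} = -25 * -2 = 50
(ABC)_{12} = -81 + 50 = -31

-31


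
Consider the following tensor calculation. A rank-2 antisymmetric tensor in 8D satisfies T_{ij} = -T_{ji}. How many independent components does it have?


An antisymmetric rank-2 tensor satisfies A_{ij} = -A_{ji}, so diagonal entries are zero.
The independent components are the upper-triangular entries: C(n, 2) = n(n-1)/2.
n = 8
C(8, 2) = 8 * 7 / 2 = 56 / 2 = 28

28


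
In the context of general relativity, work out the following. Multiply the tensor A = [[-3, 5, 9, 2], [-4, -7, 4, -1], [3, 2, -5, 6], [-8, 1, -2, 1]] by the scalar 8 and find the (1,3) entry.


Scalar multiplication: (cA)_{ij} = c * A_{ij}.
c = 8
A_{13} = 9
(cA)_{13} = 8 * 9 = 72

72


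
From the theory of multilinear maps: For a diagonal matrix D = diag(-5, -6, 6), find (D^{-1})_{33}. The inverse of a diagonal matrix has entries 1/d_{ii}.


For a diagonal matrix, the inverse has entries (D^{-1})_{ii} = 1/d_{ii}.
The diagonal entries are: d_{11} = -5, d_{22} = -6, d_{33} = 6
We need (D^{-1})_{33} = 1/d_{33} = 1/6 = 1/6

1/6


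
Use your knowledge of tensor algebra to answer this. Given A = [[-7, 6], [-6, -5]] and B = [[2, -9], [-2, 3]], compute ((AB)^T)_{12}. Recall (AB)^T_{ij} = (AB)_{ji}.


(AB)^T_{ij} = (AB)_{ji} = sum_k A_{jk} B_{ki}.
For i=1, j=2 we need (AB)_{21}:
A_{21} * B_{11} = -6 * 2 = -12
A_{22} * B_{21} = -5 * -2 = 10
Sum = -12 + 10 = -2

-2


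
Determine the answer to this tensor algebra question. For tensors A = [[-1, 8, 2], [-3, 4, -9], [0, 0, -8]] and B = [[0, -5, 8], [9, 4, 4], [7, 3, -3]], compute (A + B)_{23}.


Tensor addition is component-wise: (A + B)_{ij} = A_{ij} + B_{ij}.
A_{23} = -9
B_{23} = 4
(A + B)_{23} = -9 + 4 = -5

-5


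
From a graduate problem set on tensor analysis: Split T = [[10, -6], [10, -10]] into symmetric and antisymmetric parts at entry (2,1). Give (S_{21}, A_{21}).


T_{21} = 10
T_{12} = -6
S_{21} = (10 + -6)/2 = 4/2 = 2
A_{21} = (10 - -6)/2 = 16/2 = 8
Check: S + A = 2 + 8 = 10 = T_{21}.

(2, 8)


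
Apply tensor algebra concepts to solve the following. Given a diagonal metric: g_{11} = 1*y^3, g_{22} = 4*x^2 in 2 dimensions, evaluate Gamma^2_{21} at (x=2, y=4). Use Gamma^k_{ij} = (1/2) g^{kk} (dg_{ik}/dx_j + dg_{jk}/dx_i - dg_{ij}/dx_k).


For a diagonal metric, Gamma^k_{ij} = (1/2) g^{kk} (dg_{ik}/dx_j + dg_{jk}/dx_i - dg_{ij}/dx_k).
The metric is diagonal, so g_{ab} = 0 for a != b.
At the given point: g_{11} = 64, g_{22} = 16
g^{22} = 1/16
dg_{22}/dx_1 = dg_{22}/dx_1 = 16
dg_{12}/dx_2 = 0 (off-diagonal)
dg_{21}/dx_2 = 0 (off-diagonal)
Numerator = 16 + 0 - 0 = 16
Gamma^2_{21} = 16 / (2 * 16) = 1/2

1/2
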